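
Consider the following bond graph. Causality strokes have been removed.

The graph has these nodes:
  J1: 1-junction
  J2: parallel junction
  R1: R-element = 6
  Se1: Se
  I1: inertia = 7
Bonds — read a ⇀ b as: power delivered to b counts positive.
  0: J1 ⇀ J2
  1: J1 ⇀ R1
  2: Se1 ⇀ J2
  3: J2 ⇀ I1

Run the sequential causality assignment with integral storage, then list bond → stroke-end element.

bond 2 stroke at J2  (Se1 fixes effort; stroke away)
bond 0 stroke at J1  (J2: bond 2 brought effort, rest push out)
bond 3 stroke at I1  (J2 effort already set via bond 2)
bond 1 stroke at R1  (only one flow-in slot at J1)

#0 →J1
#1 →R1
#2 →J2
#3 →I1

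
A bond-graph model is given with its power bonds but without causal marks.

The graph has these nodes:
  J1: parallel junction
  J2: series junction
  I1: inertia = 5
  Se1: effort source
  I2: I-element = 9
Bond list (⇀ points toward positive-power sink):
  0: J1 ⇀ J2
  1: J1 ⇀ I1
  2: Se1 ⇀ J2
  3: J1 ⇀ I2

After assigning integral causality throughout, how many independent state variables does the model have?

2  (I1, I2 all integral)

#2 |J2  (source Se1 imposes e)
#0 |J1  (closing 1-jn rule on J2)
#1 |I1  (common-e at J1 fixed by 0)
#3 |I2  (J1: bond 0 brought effort, rest push out)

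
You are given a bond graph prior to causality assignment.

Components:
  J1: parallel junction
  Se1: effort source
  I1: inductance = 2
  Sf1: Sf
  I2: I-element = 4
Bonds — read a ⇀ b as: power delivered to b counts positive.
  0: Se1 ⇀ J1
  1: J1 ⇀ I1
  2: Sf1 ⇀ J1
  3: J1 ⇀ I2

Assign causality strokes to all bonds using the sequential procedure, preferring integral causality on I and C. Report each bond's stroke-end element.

#0 |J1  (Se1 fixes effort; stroke away)
#2 |Sf1  (Sf1: flow source, stroke at near end)
#1 |I1  (common-e at J1 fixed by 0)
#3 |I2  (common-e at J1 fixed by 0)

β0 stroke at J1
β1 stroke at I1
β2 stroke at Sf1
β3 stroke at I2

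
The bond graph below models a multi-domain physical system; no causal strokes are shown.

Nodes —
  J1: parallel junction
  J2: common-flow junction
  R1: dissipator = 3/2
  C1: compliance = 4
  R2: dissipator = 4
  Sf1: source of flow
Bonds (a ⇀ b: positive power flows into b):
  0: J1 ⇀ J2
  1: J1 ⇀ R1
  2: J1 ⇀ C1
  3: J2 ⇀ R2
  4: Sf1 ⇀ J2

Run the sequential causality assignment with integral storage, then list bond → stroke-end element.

#0 →J2
#1 →R1
#2 →J1
#3 →J2
#4 →Sf1

#4 |Sf1  (Sf1: flow source, stroke at near end)
#0 |J2  (J2: bond 4 brought flow, rest push out)
#3 |J2  (J2: bond 4 brought flow, rest push out)
#2 |J1  (prefer integral on C1)
#1 |R1  (0-jn J1 has e-setter on 2)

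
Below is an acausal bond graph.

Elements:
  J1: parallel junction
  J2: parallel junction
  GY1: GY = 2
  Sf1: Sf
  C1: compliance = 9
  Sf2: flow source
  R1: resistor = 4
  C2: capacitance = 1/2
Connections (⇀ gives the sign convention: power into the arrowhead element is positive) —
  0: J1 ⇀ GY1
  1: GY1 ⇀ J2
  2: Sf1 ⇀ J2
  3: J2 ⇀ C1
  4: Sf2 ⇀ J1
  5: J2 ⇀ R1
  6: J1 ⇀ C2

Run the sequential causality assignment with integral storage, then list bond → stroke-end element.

β2 stroke at Sf1  (Sf1 fixes flow; stroke at Sf1)
β4 stroke at Sf2  (Sf2: flow source, stroke at near end)
β3 stroke at J2  (C1 integral (e out))
β1 stroke at GY1  (J2 effort already set via bond 3)
β5 stroke at R1  (common-e at J2 fixed by 3)
β0 stroke at GY1  (GY GY1: same side as bond 1)
β6 stroke at J1  (J1: last free bond brings effort in)

β0 stroke→GY1
β1 stroke→GY1
β2 stroke→Sf1
β3 stroke→J2
β4 stroke→Sf2
β5 stroke→R1
β6 stroke→J1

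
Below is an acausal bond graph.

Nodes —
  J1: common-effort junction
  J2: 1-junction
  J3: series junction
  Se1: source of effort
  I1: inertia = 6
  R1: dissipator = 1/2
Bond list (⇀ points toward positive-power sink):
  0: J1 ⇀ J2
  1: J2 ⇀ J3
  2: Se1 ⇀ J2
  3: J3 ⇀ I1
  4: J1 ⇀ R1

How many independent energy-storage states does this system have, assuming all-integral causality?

1  (I1 all integral)

b2 →J2  (Se1: effort source, stroke at far end)
b3 →I1  (I1: I, integral causality)
b1 →J3  (common-f at J3 fixed by 3)
b0 →J2  (J2 flow already set via bond 1)
b4 →J1  (J1 needs exactly one e-in)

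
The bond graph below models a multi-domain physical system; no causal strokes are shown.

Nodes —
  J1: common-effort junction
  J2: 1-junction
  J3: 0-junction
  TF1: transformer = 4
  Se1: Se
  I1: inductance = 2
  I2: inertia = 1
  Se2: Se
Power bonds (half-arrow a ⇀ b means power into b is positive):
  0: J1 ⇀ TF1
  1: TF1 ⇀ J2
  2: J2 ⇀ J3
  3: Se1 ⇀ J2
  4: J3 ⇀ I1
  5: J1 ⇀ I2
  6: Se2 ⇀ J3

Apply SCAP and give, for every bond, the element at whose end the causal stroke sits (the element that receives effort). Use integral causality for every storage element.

bond 3 |J2  (Se1 fixes effort; stroke away)
bond 6 |J3  (Se2: effort source, stroke at far end)
bond 2 |J2  (J3: bond 6 brought effort, rest push out)
bond 4 |I1  (J3 effort already set via bond 6)
bond 1 |TF1  (only one flow-in slot at J2)
bond 0 |J1  (through TF1, causality passes straight; one stroke at TF1)
bond 5 |I2  (common-e at J1 fixed by 0)

β0 stroke→J1
β1 stroke→TF1
β2 stroke→J2
β3 stroke→J2
β4 stroke→I1
β5 stroke→I2
β6 stroke→J3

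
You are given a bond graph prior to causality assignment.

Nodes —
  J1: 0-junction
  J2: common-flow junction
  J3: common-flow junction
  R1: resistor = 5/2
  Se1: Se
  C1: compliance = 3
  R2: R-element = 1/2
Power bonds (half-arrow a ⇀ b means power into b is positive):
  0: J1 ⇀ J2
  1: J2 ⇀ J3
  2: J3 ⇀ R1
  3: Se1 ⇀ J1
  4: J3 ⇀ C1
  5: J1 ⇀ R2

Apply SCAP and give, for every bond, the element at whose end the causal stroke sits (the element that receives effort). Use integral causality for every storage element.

#3 stroke at J1  (Se1: effort source, stroke at far end)
#0 stroke at J2  (J1 effort already set via bond 3)
#5 stroke at R2  (J1 effort already set via bond 3)
#1 stroke at J3  (closing 1-jn rule on J2)
#4 stroke at J3  (C1: C, integral causality)
#2 stroke at R1  (J3: last free bond brings flow in)

bond 0 stroke at J2
bond 1 stroke at J3
bond 2 stroke at R1
bond 3 stroke at J1
bond 4 stroke at J3
bond 5 stroke at R2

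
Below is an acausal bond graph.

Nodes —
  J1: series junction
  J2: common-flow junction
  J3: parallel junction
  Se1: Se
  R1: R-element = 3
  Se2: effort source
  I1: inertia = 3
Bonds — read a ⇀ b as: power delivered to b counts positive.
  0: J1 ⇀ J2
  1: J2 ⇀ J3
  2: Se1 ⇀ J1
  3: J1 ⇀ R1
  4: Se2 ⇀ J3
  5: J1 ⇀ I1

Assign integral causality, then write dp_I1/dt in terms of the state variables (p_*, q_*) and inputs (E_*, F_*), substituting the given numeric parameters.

dp_I1/dt = E_Se1 - E_Se2 - p_I1

β2 stroke→J1  (source Se1 imposes e)
β4 stroke→J3  (Se2 fixes effort; stroke away)
β1 stroke→J2  (common-e at J3 fixed by 4)
β0 stroke→J1  (only one flow-in slot at J2)
β5 stroke→I1  (I1 outputs flow p/I1)
β3 stroke→J1  (J1 flow already set via bond 5)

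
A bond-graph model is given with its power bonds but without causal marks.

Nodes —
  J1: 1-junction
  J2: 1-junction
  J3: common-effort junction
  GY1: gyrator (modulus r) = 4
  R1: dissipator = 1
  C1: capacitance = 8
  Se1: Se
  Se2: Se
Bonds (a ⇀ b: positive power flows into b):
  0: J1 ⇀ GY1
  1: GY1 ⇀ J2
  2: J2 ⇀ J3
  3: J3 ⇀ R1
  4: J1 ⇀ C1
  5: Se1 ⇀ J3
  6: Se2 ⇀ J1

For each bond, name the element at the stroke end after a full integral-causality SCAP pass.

b5 |J3  (Se1 (Se) sets effort on bond)
b6 |J1  (Se2 (Se) sets effort on bond)
b2 |J2  (common-e at J3 fixed by 5)
b3 |R1  (0-jn J3 has e-setter on 5)
b1 |GY1  (closing 1-jn rule on J2)
b0 |GY1  (GY1 both-in/both-out from 1)
b4 |J1  (1-jn J1 has f-setter on 0)

β0 |GY1
β1 |GY1
β2 |J2
β3 |R1
β4 |J1
β5 |J3
β6 |J1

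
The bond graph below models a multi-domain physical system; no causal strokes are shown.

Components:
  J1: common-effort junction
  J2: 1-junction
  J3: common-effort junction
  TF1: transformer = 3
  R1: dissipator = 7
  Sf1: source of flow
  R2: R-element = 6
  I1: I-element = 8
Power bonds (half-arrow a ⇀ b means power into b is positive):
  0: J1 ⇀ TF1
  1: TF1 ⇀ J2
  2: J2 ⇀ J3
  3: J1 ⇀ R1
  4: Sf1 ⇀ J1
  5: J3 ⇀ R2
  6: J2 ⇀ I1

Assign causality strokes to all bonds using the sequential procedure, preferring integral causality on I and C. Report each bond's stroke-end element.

bond 0 stroke→TF1
bond 1 stroke→J2
bond 2 stroke→J2
bond 3 stroke→J1
bond 4 stroke→Sf1
bond 5 stroke→J3
bond 6 stroke→I1

b4 stroke→Sf1  (Sf1 (Sf) sets flow on bond)
b6 stroke→I1  (I1: I, integral causality)
b1 stroke→J2  (J2: bond 6 brought flow, rest push out)
b2 stroke→J2  (1-jn J2 has f-setter on 6)
b5 stroke→J3  (J3: last free bond brings effort in)
b0 stroke→TF1  (TF1: transformer flips bond 1)
b3 stroke→J1  (J1: last free bond brings effort in)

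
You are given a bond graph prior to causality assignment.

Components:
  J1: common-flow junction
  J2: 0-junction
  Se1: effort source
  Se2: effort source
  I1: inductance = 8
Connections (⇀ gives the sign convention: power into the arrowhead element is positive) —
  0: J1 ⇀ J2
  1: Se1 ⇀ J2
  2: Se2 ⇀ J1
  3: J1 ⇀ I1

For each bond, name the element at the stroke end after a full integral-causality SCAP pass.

β0 stroke→J1
β1 stroke→J2
β2 stroke→J1
β3 stroke→I1

#1 |J2  (source Se1 imposes e)
#2 |J1  (Se2 (Se) sets effort on bond)
#0 |J1  (J2: bond 1 brought effort, rest push out)
#3 |I1  (closing 1-jn rule on J1)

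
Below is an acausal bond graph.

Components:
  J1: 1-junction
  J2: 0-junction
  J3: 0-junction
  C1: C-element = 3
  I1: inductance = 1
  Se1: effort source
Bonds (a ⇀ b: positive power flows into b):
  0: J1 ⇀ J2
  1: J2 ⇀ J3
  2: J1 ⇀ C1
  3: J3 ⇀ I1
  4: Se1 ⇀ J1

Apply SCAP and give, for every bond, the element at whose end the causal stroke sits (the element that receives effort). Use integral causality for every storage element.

#4 →J1  (source Se1 imposes e)
#2 →J1  (C1 integral (e out))
#0 →J2  (only one flow-in slot at J1)
#1 →J3  (common-e at J2 fixed by 0)
#3 →I1  (J3: bond 1 brought effort, rest push out)

bond 0 →J2
bond 1 →J3
bond 2 →J1
bond 3 →I1
bond 4 →J1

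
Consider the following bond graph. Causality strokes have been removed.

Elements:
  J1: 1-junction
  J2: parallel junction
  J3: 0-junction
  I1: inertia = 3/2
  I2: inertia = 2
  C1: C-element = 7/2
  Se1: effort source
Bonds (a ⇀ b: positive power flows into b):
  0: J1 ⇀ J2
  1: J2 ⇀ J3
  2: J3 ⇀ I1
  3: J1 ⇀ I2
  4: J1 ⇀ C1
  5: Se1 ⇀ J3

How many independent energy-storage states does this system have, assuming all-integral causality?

3  (C1, I1, I2 all integral)

bond 5 |J3  (Se1 (Se) sets effort on bond)
bond 1 |J2  (J3: bond 5 brought effort, rest push out)
bond 2 |I1  (J3: bond 5 brought effort, rest push out)
bond 0 |J1  (0-jn J2 has e-setter on 1)
bond 3 |I2  (I2 outputs flow p/I2)
bond 4 |J1  (J1: bond 3 brought flow, rest push out)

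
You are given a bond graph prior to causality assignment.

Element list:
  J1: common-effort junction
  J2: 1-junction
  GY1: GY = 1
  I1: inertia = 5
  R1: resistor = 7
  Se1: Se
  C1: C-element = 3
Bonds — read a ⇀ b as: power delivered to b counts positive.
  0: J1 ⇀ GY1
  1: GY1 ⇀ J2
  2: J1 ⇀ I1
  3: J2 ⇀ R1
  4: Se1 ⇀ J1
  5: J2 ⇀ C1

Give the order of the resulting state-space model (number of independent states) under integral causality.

bond 4 stroke→J1  (source Se1 imposes e)
bond 0 stroke→GY1  (J1 effort already set via bond 4)
bond 2 stroke→I1  (J1 effort already set via bond 4)
bond 1 stroke→GY1  (through GY1, causality inverts; strokes same side of GY1)
bond 3 stroke→J2  (common-f at J2 fixed by 1)
bond 5 stroke→J2  (J2: bond 1 brought flow, rest push out)

2  (C1, I1 all integral)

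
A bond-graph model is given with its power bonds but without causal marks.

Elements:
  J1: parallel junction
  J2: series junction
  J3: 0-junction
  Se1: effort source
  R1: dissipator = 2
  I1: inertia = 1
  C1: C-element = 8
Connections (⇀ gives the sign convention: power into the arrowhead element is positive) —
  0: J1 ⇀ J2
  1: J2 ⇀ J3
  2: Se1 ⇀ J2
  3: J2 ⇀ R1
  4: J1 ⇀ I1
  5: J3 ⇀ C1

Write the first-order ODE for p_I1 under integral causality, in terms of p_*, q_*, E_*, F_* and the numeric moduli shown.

dp_I1/dt = -E_Se1 - 2*p_I1 + q_C1/8

bond 2 stroke at J2  (Se1 fixes effort; stroke away)
bond 4 stroke at I1  (I1 integral (f out))
bond 0 stroke at J1  (J1: last free bond brings effort in)
bond 1 stroke at J2  (J2: bond 0 brought flow, rest push out)
bond 3 stroke at J2  (J2 flow already set via bond 0)
bond 5 stroke at J3  (closing 0-jn rule on J3)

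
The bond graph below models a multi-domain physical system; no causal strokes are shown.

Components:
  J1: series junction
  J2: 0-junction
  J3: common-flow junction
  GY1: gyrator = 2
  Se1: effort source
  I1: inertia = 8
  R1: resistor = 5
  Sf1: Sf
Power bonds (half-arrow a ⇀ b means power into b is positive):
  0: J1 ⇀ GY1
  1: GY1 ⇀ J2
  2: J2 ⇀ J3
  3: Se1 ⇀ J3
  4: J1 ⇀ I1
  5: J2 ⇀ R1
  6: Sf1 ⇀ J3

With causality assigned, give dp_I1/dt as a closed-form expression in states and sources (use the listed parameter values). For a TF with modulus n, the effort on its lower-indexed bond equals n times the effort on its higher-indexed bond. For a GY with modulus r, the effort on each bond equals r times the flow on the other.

b3 |J3  (source Se1 imposes e)
b6 |Sf1  (source Sf1 imposes f)
b2 |J3  (1-jn J3 has f-setter on 6)
b4 |I1  (I1 outputs flow p/I1)
b0 |J1  (common-f at J1 fixed by 4)
b1 |J2  (GY GY1: same side as bond 0)
b5 |R1  (common-e at J2 fixed by 1)

dp_I1/dt = -2*F_Sf1 - p_I1/10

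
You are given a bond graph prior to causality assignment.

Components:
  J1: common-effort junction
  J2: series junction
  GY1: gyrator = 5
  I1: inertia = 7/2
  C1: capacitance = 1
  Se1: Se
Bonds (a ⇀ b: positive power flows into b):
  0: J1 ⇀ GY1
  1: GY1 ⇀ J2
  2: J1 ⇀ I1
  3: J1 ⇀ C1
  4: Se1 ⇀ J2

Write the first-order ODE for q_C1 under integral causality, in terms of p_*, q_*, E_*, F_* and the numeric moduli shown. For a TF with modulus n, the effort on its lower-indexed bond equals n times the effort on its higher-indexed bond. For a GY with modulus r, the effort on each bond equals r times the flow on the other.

dq_C1/dt = E_Se1/5 - 2*p_I1/7

#4 →J2  (Se1 (Se) sets effort on bond)
#1 →GY1  (J2 needs exactly one f-in)
#0 →GY1  (GY GY1: same side as bond 1)
#2 →I1  (I1: I, integral causality)
#3 →J1  (closing 0-jn rule on J1)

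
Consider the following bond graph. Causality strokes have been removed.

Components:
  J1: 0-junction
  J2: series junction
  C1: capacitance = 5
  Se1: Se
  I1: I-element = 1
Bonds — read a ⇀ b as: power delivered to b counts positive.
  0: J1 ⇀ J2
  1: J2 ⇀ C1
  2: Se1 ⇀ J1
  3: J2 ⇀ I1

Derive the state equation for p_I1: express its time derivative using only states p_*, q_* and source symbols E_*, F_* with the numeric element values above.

dp_I1/dt = E_Se1 - q_C1/5

bond 2 stroke→J1  (Se1: effort source, stroke at far end)
bond 0 stroke→J2  (J1: bond 2 brought effort, rest push out)
bond 1 stroke→J2  (C1: C, integral causality)
bond 3 stroke→I1  (closing 1-jn rule on J2)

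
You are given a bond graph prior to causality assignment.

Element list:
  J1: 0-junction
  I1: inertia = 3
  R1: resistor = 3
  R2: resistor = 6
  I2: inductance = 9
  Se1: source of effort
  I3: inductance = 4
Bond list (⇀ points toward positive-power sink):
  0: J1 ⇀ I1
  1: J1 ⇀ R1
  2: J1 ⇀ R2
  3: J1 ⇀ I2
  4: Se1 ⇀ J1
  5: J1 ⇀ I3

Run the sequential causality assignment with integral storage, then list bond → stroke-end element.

b4 |J1  (Se1 (Se) sets effort on bond)
b0 |I1  (0-jn J1 has e-setter on 4)
b1 |R1  (common-e at J1 fixed by 4)
b2 |R2  (common-e at J1 fixed by 4)
b3 |I2  (0-jn J1 has e-setter on 4)
b5 |I3  (common-e at J1 fixed by 4)

#0 |I1
#1 |R1
#2 |R2
#3 |I2
#4 |J1
#5 |I3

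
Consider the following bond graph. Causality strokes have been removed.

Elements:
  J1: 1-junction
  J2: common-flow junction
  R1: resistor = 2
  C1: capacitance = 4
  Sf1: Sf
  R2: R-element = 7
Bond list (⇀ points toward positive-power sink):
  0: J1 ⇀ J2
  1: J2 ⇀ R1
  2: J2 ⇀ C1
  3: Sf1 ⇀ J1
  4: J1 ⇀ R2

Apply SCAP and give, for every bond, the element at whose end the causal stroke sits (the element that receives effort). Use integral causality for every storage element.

β0 |J1
β1 |J2
β2 |J2
β3 |Sf1
β4 |J1

#3 stroke at Sf1  (Sf1: flow source, stroke at near end)
#0 stroke at J1  (common-f at J1 fixed by 3)
#4 stroke at J1  (1-jn J1 has f-setter on 3)
#1 stroke at J2  (common-f at J2 fixed by 0)
#2 stroke at J2  (1-jn J2 has f-setter on 0)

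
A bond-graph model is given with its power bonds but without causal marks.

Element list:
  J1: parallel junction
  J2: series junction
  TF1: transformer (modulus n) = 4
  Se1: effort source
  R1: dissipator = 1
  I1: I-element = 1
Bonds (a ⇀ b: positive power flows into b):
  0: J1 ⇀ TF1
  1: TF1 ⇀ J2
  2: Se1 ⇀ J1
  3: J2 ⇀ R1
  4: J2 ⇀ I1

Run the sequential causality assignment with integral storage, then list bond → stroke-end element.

β2 →J1  (Se1 fixes effort; stroke away)
β0 →TF1  (common-e at J1 fixed by 2)
β1 →J2  (through TF1, causality passes straight; one stroke at TF1)
β4 →I1  (I1 integral (f out))
β3 →J2  (common-f at J2 fixed by 4)

#0 stroke at TF1
#1 stroke at J2
#2 stroke at J1
#3 stroke at J2
#4 stroke at I1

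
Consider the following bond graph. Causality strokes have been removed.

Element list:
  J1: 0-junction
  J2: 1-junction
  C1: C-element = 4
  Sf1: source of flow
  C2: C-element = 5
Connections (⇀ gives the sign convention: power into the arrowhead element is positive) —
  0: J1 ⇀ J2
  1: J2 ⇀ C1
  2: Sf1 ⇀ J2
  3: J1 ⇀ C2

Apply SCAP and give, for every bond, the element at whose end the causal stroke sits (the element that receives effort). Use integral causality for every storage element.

bond 0 →J2
bond 1 →J2
bond 2 →Sf1
bond 3 →J1

b2 stroke→Sf1  (Sf1: flow source, stroke at near end)
b0 stroke→J2  (common-f at J2 fixed by 2)
b1 stroke→J2  (1-jn J2 has f-setter on 2)
b3 stroke→J1  (only one effort-in slot at J1)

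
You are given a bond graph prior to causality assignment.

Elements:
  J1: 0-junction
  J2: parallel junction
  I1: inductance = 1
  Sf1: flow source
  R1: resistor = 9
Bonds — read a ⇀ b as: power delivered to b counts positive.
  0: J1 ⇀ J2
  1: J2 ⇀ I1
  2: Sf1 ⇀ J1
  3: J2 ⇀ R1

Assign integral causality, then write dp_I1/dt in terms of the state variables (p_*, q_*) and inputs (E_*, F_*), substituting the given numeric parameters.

dp_I1/dt = 9*F_Sf1 - 9*p_I1

β2 stroke at Sf1  (Sf1 (Sf) sets flow on bond)
β0 stroke at J1  (only one effort-in slot at J1)
β1 stroke at I1  (prefer integral on I1)
β3 stroke at J2  (closing 0-jn rule on J2)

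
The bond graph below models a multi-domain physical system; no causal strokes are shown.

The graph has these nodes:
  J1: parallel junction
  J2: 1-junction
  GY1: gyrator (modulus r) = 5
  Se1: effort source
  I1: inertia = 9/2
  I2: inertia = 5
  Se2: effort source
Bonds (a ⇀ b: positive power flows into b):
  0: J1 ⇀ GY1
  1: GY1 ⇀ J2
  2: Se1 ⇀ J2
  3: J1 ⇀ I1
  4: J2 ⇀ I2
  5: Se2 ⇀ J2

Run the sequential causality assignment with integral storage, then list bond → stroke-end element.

β2 |J2  (Se1: effort source, stroke at far end)
β5 |J2  (source Se2 imposes e)
β3 |I1  (I1 outputs flow p/I1)
β0 |J1  (J1: last free bond brings effort in)
β1 |J2  (through GY1, causality inverts; strokes same side of GY1)
β4 |I2  (closing 1-jn rule on J2)

#0 →J1
#1 →J2
#2 →J2
#3 →I1
#4 →I2
#5 →J2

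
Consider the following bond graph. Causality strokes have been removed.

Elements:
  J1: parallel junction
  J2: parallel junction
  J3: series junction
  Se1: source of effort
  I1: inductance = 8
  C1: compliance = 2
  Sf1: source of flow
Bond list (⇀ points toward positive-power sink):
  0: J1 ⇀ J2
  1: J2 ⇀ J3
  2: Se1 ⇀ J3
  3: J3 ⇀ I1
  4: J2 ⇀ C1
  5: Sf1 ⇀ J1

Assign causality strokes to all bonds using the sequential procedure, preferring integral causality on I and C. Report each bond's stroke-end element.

bond 2 |J3  (Se1 fixes effort; stroke away)
bond 5 |Sf1  (source Sf1 imposes f)
bond 0 |J1  (J1: last free bond brings effort in)
bond 3 |I1  (I1 outputs flow p/I1)
bond 1 |J3  (1-jn J3 has f-setter on 3)
bond 4 |J2  (J2: last free bond brings effort in)

bond 0 |J1
bond 1 |J3
bond 2 |J3
bond 3 |I1
bond 4 |J2
bond 5 |Sf1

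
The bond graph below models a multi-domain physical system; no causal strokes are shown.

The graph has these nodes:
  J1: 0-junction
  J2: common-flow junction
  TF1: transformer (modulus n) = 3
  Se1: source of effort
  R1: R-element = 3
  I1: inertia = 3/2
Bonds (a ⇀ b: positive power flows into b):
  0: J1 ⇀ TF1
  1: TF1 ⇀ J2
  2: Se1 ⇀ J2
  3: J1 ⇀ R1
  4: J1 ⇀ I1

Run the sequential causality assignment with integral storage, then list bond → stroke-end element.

#2 →J2  (Se1 (Se) sets effort on bond)
#1 →TF1  (J2 needs exactly one f-in)
#0 →J1  (TF1 one-in-one-out from 1)
#3 →R1  (common-e at J1 fixed by 0)
#4 →I1  (J1: bond 0 brought effort, rest push out)

β0 |J1
β1 |TF1
β2 |J2
β3 |R1
β4 |I1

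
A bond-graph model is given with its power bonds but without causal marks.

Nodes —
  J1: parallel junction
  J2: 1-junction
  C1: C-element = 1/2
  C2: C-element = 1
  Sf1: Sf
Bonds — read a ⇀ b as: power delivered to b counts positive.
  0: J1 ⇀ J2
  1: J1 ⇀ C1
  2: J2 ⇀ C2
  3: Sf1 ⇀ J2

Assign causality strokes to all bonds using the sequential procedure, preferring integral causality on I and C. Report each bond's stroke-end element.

bond 3 →Sf1  (Sf1 fixes flow; stroke at Sf1)
bond 0 →J2  (common-f at J2 fixed by 3)
bond 2 →J2  (J2 flow already set via bond 3)
bond 1 →J1  (J1 needs exactly one e-in)

b0 stroke→J2
b1 stroke→J1
b2 stroke→J2
b3 stroke→Sf1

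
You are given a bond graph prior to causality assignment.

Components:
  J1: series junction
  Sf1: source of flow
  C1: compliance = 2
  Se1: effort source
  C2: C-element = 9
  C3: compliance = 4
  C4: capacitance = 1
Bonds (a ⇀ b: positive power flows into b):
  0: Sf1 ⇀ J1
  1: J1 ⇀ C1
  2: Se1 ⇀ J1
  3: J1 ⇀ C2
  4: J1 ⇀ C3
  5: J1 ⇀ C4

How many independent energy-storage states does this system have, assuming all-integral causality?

4  (C1, C2, C3, C4 all integral)

b0 stroke at Sf1  (Sf1 (Sf) sets flow on bond)
b2 stroke at J1  (Se1 (Se) sets effort on bond)
b1 stroke at J1  (common-f at J1 fixed by 0)
b3 stroke at J1  (J1 flow already set via bond 0)
b4 stroke at J1  (1-jn J1 has f-setter on 0)
b5 stroke at J1  (1-jn J1 has f-setter on 0)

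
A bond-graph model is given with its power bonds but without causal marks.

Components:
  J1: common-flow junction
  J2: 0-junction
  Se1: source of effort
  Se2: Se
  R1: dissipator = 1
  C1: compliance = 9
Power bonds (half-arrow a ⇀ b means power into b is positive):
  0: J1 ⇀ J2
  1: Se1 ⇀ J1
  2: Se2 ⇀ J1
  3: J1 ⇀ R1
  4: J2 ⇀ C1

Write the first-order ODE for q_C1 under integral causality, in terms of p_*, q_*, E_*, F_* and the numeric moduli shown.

dq_C1/dt = E_Se1 + E_Se2 - q_C1/9

β1 →J1  (Se1 fixes effort; stroke away)
β2 →J1  (Se2 fixes effort; stroke away)
β4 →J2  (C1 outputs effort q/C1)
β0 →J1  (J2: bond 4 brought effort, rest push out)
β3 →R1  (only one flow-in slot at J1)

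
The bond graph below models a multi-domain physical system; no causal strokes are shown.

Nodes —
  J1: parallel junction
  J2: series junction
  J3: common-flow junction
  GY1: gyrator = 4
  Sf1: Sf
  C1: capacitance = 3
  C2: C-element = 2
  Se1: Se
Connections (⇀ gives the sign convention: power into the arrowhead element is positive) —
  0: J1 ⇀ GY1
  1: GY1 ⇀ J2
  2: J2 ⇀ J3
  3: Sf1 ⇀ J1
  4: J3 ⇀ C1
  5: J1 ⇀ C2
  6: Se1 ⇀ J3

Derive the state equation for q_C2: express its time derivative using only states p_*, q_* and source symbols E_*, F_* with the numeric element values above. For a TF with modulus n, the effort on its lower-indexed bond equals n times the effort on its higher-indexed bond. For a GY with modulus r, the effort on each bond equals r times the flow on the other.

dq_C2/dt = E_Se1/4 + F_Sf1 - q_C1/12

b3 stroke→Sf1  (source Sf1 imposes f)
b6 stroke→J3  (source Se1 imposes e)
b4 stroke→J3  (C1: C, integral causality)
b2 stroke→J2  (J3 needs exactly one f-in)
b1 stroke→GY1  (J2 needs exactly one f-in)
b0 stroke→GY1  (through GY1, causality inverts; strokes same side of GY1)
b5 stroke→J1  (J1 needs exactly one e-in)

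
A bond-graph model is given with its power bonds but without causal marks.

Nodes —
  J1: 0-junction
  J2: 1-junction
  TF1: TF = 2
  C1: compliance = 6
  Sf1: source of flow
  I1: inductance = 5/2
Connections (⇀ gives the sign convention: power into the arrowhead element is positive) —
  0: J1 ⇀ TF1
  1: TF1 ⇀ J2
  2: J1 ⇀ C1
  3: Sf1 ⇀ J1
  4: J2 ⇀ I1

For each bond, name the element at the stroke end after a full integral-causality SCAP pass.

#3 |Sf1  (Sf1 fixes flow; stroke at Sf1)
#2 |J1  (prefer integral on C1)
#0 |TF1  (common-e at J1 fixed by 2)
#1 |J2  (TF1: transformer flips bond 0)
#4 |I1  (J2: last free bond brings flow in)

β0 |TF1
β1 |J2
β2 |J1
β3 |Sf1
β4 |I1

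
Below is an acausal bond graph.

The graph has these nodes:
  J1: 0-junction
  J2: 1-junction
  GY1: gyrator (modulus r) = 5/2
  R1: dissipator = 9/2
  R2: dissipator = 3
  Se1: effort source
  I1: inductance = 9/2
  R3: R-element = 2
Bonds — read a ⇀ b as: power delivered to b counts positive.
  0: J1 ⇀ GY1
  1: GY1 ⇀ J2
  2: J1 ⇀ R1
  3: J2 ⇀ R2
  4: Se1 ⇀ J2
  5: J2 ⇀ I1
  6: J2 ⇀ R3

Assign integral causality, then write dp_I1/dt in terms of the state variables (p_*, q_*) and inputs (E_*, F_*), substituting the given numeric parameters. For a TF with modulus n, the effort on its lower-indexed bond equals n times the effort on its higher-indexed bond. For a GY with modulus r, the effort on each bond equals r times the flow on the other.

β4 →J2  (Se1 fixes effort; stroke away)
β5 →I1  (I1 outputs flow p/I1)
β1 →J2  (1-jn J2 has f-setter on 5)
β3 →J2  (J2: bond 5 brought flow, rest push out)
β6 →J2  (1-jn J2 has f-setter on 5)
β0 →J1  (GY1: gyrator matches bond 1)
β2 →R1  (common-e at J1 fixed by 0)

dp_I1/dt = E_Se1 - 115*p_I1/81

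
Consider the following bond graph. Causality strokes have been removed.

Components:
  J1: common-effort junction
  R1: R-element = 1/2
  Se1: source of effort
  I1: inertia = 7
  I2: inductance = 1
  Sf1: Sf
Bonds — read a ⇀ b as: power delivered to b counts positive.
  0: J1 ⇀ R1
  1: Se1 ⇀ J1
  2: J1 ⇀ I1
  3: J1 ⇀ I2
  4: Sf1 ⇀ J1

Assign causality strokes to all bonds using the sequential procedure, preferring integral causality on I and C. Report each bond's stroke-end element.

#1 →J1  (Se1 fixes effort; stroke away)
#4 →Sf1  (source Sf1 imposes f)
#0 →R1  (common-e at J1 fixed by 1)
#2 →I1  (J1: bond 1 brought effort, rest push out)
#3 →I2  (common-e at J1 fixed by 1)

b0 stroke→R1
b1 stroke→J1
b2 stroke→I1
b3 stroke→I2
b4 stroke→Sf1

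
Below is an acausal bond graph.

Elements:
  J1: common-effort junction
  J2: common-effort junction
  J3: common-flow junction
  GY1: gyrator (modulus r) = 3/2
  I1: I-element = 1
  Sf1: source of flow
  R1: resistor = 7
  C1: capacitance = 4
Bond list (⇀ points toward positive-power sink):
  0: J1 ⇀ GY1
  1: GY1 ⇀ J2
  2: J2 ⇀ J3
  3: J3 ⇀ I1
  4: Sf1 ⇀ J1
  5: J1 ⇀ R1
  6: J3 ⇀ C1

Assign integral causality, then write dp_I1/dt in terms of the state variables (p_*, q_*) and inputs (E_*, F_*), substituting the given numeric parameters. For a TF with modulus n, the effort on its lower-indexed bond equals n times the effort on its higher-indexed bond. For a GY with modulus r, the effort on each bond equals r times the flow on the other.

bond 4 |Sf1  (source Sf1 imposes f)
bond 3 |I1  (I1 outputs flow p/I1)
bond 2 |J3  (common-f at J3 fixed by 3)
bond 6 |J3  (common-f at J3 fixed by 3)
bond 1 |J2  (closing 0-jn rule on J2)
bond 0 |J1  (through GY1, causality inverts; strokes same side of GY1)
bond 5 |R1  (0-jn J1 has e-setter on 0)

dp_I1/dt = 3*F_Sf1/2 - 9*p_I1/28 - q_C1/4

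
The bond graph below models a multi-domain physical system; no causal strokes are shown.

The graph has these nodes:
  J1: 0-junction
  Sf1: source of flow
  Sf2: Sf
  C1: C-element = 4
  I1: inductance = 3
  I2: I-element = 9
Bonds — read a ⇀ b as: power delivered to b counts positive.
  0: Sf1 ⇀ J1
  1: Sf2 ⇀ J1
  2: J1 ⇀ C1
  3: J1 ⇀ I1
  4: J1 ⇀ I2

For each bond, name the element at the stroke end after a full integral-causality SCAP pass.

β0 →Sf1
β1 →Sf2
β2 →J1
β3 →I1
β4 →I2

β0 |Sf1  (source Sf1 imposes f)
β1 |Sf2  (source Sf2 imposes f)
β2 |J1  (C1 integral (e out))
β3 |I1  (0-jn J1 has e-setter on 2)
β4 |I2  (0-jn J1 has e-setter on 2)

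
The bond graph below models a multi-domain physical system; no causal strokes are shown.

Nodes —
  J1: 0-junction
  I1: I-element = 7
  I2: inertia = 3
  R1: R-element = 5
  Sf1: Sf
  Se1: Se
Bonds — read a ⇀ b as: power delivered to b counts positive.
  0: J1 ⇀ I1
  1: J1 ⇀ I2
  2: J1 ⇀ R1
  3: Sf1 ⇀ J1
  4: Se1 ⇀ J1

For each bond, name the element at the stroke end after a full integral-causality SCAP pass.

bond 0 stroke→I1
bond 1 stroke→I2
bond 2 stroke→R1
bond 3 stroke→Sf1
bond 4 stroke→J1

b3 stroke→Sf1  (source Sf1 imposes f)
b4 stroke→J1  (source Se1 imposes e)
b0 stroke→I1  (common-e at J1 fixed by 4)
b1 stroke→I2  (0-jn J1 has e-setter on 4)
b2 stroke→R1  (0-jn J1 has e-setter on 4)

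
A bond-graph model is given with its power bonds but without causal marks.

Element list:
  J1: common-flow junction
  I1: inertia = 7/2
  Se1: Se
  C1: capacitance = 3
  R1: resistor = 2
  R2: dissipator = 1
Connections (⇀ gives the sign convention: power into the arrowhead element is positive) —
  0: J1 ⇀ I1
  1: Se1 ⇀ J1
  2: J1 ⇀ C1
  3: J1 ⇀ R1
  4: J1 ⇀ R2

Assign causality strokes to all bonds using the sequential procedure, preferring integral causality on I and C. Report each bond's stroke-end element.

β1 |J1  (source Se1 imposes e)
β0 |I1  (I1 integral (f out))
β2 |J1  (J1 flow already set via bond 0)
β3 |J1  (1-jn J1 has f-setter on 0)
β4 |J1  (common-f at J1 fixed by 0)

#0 stroke→I1
#1 stroke→J1
#2 stroke→J1
#3 stroke→J1
#4 stroke→J1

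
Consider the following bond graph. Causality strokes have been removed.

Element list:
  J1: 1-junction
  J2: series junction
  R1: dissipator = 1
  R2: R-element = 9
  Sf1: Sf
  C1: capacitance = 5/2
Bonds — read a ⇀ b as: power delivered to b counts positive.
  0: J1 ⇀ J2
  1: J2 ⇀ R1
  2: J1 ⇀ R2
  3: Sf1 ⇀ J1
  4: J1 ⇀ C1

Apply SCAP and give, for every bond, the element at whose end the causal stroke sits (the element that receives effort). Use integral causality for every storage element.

β3 |Sf1  (source Sf1 imposes f)
β0 |J1  (common-f at J1 fixed by 3)
β2 |J1  (common-f at J1 fixed by 3)
β4 |J1  (common-f at J1 fixed by 3)
β1 |J2  (1-jn J2 has f-setter on 0)

#0 stroke→J1
#1 stroke→J2
#2 stroke→J1
#3 stroke→Sf1
#4 stroke→J1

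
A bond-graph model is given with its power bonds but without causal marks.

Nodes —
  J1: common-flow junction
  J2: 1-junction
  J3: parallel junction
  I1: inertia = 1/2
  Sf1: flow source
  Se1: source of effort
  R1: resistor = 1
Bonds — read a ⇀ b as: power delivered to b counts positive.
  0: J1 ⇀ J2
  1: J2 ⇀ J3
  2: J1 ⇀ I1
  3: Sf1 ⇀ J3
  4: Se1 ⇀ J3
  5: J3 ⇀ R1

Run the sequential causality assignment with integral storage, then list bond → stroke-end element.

bond 3 stroke at Sf1  (Sf1 (Sf) sets flow on bond)
bond 4 stroke at J3  (Se1 fixes effort; stroke away)
bond 1 stroke at J2  (0-jn J3 has e-setter on 4)
bond 5 stroke at R1  (common-e at J3 fixed by 4)
bond 0 stroke at J1  (J2 needs exactly one f-in)
bond 2 stroke at I1  (J1: last free bond brings flow in)

b0 stroke→J1
b1 stroke→J2
b2 stroke→I1
b3 stroke→Sf1
b4 stroke→J3
b5 stroke→R1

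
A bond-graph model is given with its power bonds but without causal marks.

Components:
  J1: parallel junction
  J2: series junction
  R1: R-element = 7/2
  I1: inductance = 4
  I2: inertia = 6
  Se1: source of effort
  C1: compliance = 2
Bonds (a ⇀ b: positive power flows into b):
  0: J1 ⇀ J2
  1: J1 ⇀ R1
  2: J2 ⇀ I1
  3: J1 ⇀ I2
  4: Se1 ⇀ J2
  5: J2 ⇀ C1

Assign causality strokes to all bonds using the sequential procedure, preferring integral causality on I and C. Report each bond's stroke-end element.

b4 →J2  (source Se1 imposes e)
b2 →I1  (I1 outputs flow p/I1)
b0 →J2  (J2 flow already set via bond 2)
b5 →J2  (common-f at J2 fixed by 2)
b3 →I2  (prefer integral on I2)
b1 →J1  (J1: last free bond brings effort in)

#0 →J2
#1 →J1
#2 →I1
#3 →I2
#4 →J2
#5 →J2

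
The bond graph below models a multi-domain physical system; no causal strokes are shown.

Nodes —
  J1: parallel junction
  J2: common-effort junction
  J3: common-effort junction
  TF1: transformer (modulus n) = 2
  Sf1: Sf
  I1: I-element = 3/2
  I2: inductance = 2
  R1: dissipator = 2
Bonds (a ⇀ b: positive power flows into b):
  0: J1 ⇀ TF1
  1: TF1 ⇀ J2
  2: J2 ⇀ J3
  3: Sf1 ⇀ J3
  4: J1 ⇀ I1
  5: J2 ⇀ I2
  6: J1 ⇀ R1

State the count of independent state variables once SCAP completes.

β3 →Sf1  (Sf1: flow source, stroke at near end)
β2 →J3  (J3: last free bond brings effort in)
β4 →I1  (I1: I, integral causality)
β5 →I2  (prefer integral on I2)
β1 →J2  (J2: last free bond brings effort in)
β0 →TF1  (through TF1, causality passes straight; one stroke at TF1)
β6 →J1  (J1: last free bond brings effort in)

2  (I1, I2 all integral)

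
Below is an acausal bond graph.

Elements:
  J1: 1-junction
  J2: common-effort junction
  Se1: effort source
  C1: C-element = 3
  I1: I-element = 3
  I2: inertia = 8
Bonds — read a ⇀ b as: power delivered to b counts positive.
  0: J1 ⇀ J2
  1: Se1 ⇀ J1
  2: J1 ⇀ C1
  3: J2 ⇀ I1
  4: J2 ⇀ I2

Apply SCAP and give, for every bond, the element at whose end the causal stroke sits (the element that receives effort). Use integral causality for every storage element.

#0 →J2
#1 →J1
#2 →J1
#3 →I1
#4 →I2

β1 stroke at J1  (Se1 fixes effort; stroke away)
β2 stroke at J1  (C1: C, integral causality)
β0 stroke at J2  (only one flow-in slot at J1)
β3 stroke at I1  (J2: bond 0 brought effort, rest push out)
β4 stroke at I2  (J2 effort already set via bond 0)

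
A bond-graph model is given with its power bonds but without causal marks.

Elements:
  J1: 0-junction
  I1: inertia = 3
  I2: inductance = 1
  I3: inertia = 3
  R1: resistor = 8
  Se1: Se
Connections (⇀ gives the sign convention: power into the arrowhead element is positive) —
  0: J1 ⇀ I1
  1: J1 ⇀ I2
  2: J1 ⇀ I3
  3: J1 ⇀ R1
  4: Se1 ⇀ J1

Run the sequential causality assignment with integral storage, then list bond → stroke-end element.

bond 0 →I1
bond 1 →I2
bond 2 →I3
bond 3 →R1
bond 4 →J1

bond 4 stroke at J1  (Se1 fixes effort; stroke away)
bond 0 stroke at I1  (J1 effort already set via bond 4)
bond 1 stroke at I2  (common-e at J1 fixed by 4)
bond 2 stroke at I3  (0-jn J1 has e-setter on 4)
bond 3 stroke at R1  (J1: bond 4 brought effort, rest push out)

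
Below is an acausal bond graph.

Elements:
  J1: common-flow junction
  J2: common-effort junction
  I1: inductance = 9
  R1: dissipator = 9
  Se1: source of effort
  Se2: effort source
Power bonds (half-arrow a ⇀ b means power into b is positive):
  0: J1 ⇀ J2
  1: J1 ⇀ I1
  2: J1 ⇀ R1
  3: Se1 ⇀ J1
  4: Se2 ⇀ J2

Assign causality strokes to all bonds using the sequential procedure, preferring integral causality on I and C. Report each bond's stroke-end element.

β3 |J1  (source Se1 imposes e)
β4 |J2  (source Se2 imposes e)
β0 |J1  (common-e at J2 fixed by 4)
β1 |I1  (prefer integral on I1)
β2 |J1  (J1: bond 1 brought flow, rest push out)

b0 stroke at J1
b1 stroke at I1
b2 stroke at J1
b3 stroke at J1
b4 stroke at J2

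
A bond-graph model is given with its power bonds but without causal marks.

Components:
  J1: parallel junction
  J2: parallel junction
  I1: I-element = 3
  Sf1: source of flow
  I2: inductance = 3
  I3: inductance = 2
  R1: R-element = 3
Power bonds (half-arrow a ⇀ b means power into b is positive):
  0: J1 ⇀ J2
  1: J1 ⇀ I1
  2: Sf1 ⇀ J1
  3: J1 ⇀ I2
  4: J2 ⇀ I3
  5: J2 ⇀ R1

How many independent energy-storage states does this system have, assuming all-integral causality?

3  (I1, I2, I3 all integral)

bond 2 →Sf1  (Sf1: flow source, stroke at near end)
bond 1 →I1  (I1 outputs flow p/I1)
bond 3 →I2  (I2 outputs flow p/I2)
bond 0 →J1  (J1: last free bond brings effort in)
bond 4 →I3  (I3: I, integral causality)
bond 5 →J2  (closing 0-jn rule on J2)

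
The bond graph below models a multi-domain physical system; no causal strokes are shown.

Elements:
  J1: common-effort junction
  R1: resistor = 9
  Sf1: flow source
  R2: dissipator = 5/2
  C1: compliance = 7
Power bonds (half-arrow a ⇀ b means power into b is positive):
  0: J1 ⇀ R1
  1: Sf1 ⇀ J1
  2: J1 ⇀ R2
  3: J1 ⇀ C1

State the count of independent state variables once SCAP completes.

b1 |Sf1  (Sf1 (Sf) sets flow on bond)
b3 |J1  (C1 outputs effort q/C1)
b0 |R1  (J1: bond 3 brought effort, rest push out)
b2 |R2  (J1 effort already set via bond 3)

1  (C1 all integral)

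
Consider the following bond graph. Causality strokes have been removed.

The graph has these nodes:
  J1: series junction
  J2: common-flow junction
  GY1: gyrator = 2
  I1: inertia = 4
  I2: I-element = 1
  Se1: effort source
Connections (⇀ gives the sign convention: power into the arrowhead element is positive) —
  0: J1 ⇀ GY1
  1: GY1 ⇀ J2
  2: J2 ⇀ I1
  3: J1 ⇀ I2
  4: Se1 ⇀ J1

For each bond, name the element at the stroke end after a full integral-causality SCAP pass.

b0 stroke→J1
b1 stroke→J2
b2 stroke→I1
b3 stroke→I2
b4 stroke→J1

b4 |J1  (source Se1 imposes e)
b2 |I1  (prefer integral on I1)
b1 |J2  (common-f at J2 fixed by 2)
b0 |J1  (GY GY1: same side as bond 1)
b3 |I2  (J1 needs exactly one f-in)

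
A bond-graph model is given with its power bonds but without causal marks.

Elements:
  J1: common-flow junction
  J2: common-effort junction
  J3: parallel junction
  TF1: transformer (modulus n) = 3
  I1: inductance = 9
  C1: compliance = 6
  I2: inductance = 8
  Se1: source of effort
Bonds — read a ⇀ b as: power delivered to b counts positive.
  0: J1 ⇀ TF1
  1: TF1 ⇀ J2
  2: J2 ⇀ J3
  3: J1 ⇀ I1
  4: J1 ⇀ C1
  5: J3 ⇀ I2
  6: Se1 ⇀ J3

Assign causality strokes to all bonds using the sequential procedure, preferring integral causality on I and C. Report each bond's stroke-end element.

β6 →J3  (Se1 fixes effort; stroke away)
β2 →J2  (0-jn J3 has e-setter on 6)
β5 →I2  (0-jn J3 has e-setter on 6)
β1 →TF1  (J2 effort already set via bond 2)
β0 →J1  (TF1 one-in-one-out from 1)
β3 →I1  (I1 outputs flow p/I1)
β4 →J1  (1-jn J1 has f-setter on 3)

bond 0 stroke at J1
bond 1 stroke at TF1
bond 2 stroke at J2
bond 3 stroke at I1
bond 4 stroke at J1
bond 5 stroke at I2
bond 6 stroke at J3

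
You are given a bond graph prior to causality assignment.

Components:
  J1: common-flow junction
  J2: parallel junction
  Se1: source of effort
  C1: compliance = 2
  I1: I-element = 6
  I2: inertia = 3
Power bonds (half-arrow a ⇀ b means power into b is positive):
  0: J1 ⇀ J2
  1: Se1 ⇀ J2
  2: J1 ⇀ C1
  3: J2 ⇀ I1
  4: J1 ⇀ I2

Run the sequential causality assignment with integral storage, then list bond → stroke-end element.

b0 |J1
b1 |J2
b2 |J1
b3 |I1
b4 |I2

#1 stroke→J2  (Se1 (Se) sets effort on bond)
#0 stroke→J1  (0-jn J2 has e-setter on 1)
#3 stroke→I1  (common-e at J2 fixed by 1)
#2 stroke→J1  (C1 outputs effort q/C1)
#4 stroke→I2  (closing 1-jn rule on J1)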